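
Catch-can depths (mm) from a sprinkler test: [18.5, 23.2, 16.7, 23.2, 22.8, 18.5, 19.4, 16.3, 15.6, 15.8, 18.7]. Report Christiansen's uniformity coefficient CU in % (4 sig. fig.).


Approach: apply Christiansen's uniformity coefficient, CU = (1 - mean_abs_deviation/mean)*100.
mean = 18.9727 mm
mean |d_i - mean| = 2.31074 mm
CU = (1 - 2.31074/18.9727)*100 = 87.82 %
Therefore Christiansen's uniformity coefficient CU = 87.82 %.


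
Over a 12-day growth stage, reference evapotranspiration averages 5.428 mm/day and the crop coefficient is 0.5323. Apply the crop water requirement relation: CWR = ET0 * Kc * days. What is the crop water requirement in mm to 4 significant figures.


CWR = 5.428 * 0.5323 * 12 = 34.67 mm
Therefore the crop water requirement = 34.67 mm.


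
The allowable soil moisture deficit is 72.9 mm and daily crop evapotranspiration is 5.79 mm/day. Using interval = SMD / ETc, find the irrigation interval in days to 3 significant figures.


interval = 72.9 / 5.79 = 12.6 days
Therefore the irrigation interval = 12.6 days.


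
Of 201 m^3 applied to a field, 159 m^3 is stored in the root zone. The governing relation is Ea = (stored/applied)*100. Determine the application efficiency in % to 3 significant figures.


Ea = (159/201)*100 = 79.1 %
Therefore the application efficiency = 79.1 %.


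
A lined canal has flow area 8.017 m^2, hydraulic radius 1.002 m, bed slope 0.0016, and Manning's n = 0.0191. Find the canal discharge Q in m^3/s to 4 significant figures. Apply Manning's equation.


Approach: apply Manning's equation, Q = (1/n)*A*R^(2/3)*S^(1/2).
Q = (1/0.0191) * 8.017 * 1.002^(2/3) * 0.0016^(1/2) = 16.81 m^3/s
Therefore the canal discharge Q = 16.81 m^3/s.


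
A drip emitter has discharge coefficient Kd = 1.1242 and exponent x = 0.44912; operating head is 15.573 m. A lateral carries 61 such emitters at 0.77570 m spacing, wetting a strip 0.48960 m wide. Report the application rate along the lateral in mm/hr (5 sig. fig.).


Approach: apply the emitter equation with a lateral mass balance, q = Kd*h^x; Q = n*q; rate = Q/(n*spacing*width).
Step 1 — single emitter flow (q = Kd*h^x):
  q = 1.1242 * 15.573^0.44912 = 3.857996 L/hr
Step 2 — total lateral flow: Q = 61 * 3.857996 = 235.3378 L/hr
Step 3 — wetted area: A = 61 * 0.77570 * 0.48960 = 23.16675 m^2
Step 4 — application rate: Q/A = 235.3378/23.16675 = 10.158 mm/hr
Therefore the application rate along the lateral = 10.158 mm/hr.


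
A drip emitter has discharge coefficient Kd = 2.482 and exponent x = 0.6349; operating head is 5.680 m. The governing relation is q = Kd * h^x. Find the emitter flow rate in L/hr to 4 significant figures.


q = 2.482 * 5.680^0.6349 = 7.477 L/hr
Therefore the emitter flow rate = 7.477 L/hr.


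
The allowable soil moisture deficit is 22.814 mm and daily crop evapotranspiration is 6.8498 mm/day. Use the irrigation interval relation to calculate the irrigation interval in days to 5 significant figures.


Approach: apply the irrigation interval relation, interval = SMD / ETc.
interval = 22.814 / 6.8498 = 3.3306 days
Therefore the irrigation interval = 3.3306 days.


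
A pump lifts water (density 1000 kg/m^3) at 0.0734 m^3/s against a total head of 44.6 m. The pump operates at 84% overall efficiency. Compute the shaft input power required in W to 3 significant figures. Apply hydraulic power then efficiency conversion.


Approach: apply hydraulic power then efficiency conversion, P = rho*g*Q*H; P_in = P/eta.
Step 1 — hydraulic power (P = rho*g*Q*H):
  P = 1000 * 9.81 * 0.0734 * 44.6 = 32114 W
Step 2 — input power: P_in = P/eta = 32114 / 0.84 = 38200 W
Therefore the shaft input power required = 38200 W.


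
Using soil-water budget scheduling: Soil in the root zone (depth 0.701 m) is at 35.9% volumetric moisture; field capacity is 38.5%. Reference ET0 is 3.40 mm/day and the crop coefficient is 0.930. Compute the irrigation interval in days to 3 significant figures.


Approach: apply soil-water budget scheduling, SMD = (FC-theta)/100*depth*1000; ETc = ET0*Kc; interval = SMD/ETc.
Step 1 — soil moisture deficit:
  SMD = (38.5 - 35.9)/100 * 0.701 * 1000 = 18.226 mm
Step 2 — daily crop ET (ETc = ET0*Kc):
  ETc = 3.40 * 0.930 = 3.1620 mm/day
Step 3 — irrigation interval (SMD/ETc):
  interval = 18.226 / 3.1620 = 5.76 days
Therefore the irrigation interval = 5.76 days.


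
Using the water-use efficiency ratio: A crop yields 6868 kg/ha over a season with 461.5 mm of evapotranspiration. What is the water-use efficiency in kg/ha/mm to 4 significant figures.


Approach: apply the water-use efficiency ratio, WUE = yield/ET.
WUE = 6868 / 461.5 = 14.88 kg/ha/mm
Therefore the water-use efficiency = 14.88 kg/ha/mm.


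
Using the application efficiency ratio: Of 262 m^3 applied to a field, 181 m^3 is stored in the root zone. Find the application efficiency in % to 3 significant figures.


Approach: apply the application efficiency ratio, Ea = (stored/applied)*100.
Ea = (181/262)*100 = 69.1 %
Therefore the application efficiency = 69.1 %.


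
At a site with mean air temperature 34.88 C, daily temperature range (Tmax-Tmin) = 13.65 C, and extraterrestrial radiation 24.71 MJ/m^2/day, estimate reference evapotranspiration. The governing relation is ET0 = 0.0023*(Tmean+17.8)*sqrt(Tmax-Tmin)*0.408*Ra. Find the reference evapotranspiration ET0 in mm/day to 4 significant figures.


ET0 = 0.0023*(34.88+17.8)*sqrt(13.65)*0.408*24.71 = 4.513 mm/day
Therefore the reference evapotranspiration ET0 = 4.513 mm/day.


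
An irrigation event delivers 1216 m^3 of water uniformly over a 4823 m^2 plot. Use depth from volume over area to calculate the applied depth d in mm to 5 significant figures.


Approach: apply depth from volume over area, d = (V/A)*1000.
d = (1216 / 4823) * 1000 = 252.13 mm
Therefore the applied depth d = 252.13 mm.


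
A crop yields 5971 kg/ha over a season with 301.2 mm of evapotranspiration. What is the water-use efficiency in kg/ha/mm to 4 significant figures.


Approach: apply the water-use efficiency ratio, WUE = yield/ET.
WUE = 5971 / 301.2 = 19.82 kg/ha/mm
Therefore the water-use efficiency = 19.82 kg/ha/mm.


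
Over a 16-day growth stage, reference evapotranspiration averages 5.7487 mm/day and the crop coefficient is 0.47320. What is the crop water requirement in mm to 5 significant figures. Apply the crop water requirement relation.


Approach: apply the crop water requirement relation, CWR = ET0 * Kc * days.
CWR = 5.7487 * 0.47320 * 16 = 43.525 mm
Therefore the crop water requirement = 43.525 mm.


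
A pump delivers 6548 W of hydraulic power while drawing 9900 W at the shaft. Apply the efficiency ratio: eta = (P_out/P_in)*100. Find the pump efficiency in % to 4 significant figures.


eta = (6548 / 9900) * 100 = 66.14 %
Therefore the pump efficiency = 66.14 %.


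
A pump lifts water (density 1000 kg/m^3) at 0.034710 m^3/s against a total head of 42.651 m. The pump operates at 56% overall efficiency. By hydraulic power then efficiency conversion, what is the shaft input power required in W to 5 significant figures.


Approach: apply hydraulic power then efficiency conversion, P = rho*g*Q*H; P_in = P/eta.
Step 1 — hydraulic power (P = rho*g*Q*H):
  P = 1000 * 9.81 * 0.034710 * 42.651 = 14522.88 W
Step 2 — input power: P_in = P/eta = 14522.88 / 0.56 = 25934 W
Therefore the shaft input power required = 25934 W.


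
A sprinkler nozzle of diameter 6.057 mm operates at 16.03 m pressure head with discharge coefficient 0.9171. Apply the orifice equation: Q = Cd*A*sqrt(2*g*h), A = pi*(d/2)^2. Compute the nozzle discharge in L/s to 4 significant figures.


A = pi*(6.057e-3/2)^2 = 2.88141e-05 m^2
Q = 0.9171 * 2.88141e-05 * sqrt(2*9.81*16.03) * 1000 = 0.4686 L/s
Therefore the nozzle discharge = 0.4686 L/s.


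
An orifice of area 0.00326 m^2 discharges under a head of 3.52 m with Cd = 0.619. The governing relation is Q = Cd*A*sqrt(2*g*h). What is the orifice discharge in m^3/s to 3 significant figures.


Q = 0.619 * 0.00326 * sqrt(2*9.81*3.52) = 0.0168 m^3/s
Therefore the orifice discharge = 0.0168 m^3/s.


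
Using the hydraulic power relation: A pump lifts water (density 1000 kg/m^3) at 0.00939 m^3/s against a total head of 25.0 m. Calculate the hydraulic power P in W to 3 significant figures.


Approach: apply the hydraulic power relation, P = rho*g*Q*H.
P = 1000 * 9.81 * 0.00939 * 25.0 = 2300 W
Therefore the hydraulic power P = 2300 W.


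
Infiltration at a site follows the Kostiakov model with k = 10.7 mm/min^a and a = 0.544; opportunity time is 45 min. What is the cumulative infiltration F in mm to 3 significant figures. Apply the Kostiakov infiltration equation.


Approach: apply the Kostiakov infiltration equation, F = k*t^a.
F = 10.7 * 45^0.544 = 84.9 mm
Therefore the cumulative infiltration F = 84.9 mm.


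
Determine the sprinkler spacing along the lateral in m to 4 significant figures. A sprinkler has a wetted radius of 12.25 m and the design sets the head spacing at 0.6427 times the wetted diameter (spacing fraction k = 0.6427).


Approach: apply the sprinkler spacing rule (spacing as a fraction of wetted diameter), S = k*(2*R).
S = 0.6427 * (2 * 12.25) = 15.75 m
Therefore the sprinkler spacing along the lateral = 15.75 m.


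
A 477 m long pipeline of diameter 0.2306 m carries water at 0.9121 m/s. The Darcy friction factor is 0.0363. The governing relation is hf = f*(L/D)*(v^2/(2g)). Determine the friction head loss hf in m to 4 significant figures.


hf = 0.0363 * (477/0.2306) * (0.9121^2 / (2*9.81))
hf = 3.184 m
Therefore the friction head loss hf = 3.184 m.


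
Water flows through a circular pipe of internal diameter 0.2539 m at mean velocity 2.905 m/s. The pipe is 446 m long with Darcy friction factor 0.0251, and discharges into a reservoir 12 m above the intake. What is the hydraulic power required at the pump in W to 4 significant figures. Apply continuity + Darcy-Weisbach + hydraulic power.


Approach: apply continuity + Darcy-Weisbach + hydraulic power, Q = A*v; hf = f*(L/D)*(v^2/(2g)); H = static + hf; P = rho*g*Q*H.
Step 1 — flow rate (continuity, Q = A*v):
  A = pi*(0.2539/2)^2 = 0.0506309 m^2
  Q = 0.0506309 * 2.905 = 0.147083 m^3/s
Step 2 — friction head loss (Darcy-Weisbach):
  hf = 0.0251 * (446/0.2539) * (2.905^2 / (2*9.81))
  hf = 18.9644 m
Step 3 — total head: H = 12 + 18.9644 = 30.9644 m
Step 4 — hydraulic power (P = rho*g*Q*H):
  P = 1000 * 9.81 * 0.147083 * 30.9644 = 44680 W
Therefore the hydraulic power required at the pump = 44680 W.


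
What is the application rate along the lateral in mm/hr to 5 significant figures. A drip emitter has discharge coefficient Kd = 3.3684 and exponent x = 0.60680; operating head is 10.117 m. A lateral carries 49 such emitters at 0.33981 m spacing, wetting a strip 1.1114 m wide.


Approach: apply the emitter equation with a lateral mass balance, q = Kd*h^x; Q = n*q; rate = Q/(n*spacing*width).
Step 1 — single emitter flow (q = Kd*h^x):
  q = 3.3684 * 10.117^0.60680 = 13.71795 L/hr
Step 2 — total lateral flow: Q = 49 * 13.71795 = 672.1793 L/hr
Step 3 — wetted area: A = 49 * 0.33981 * 1.1114 = 18.50558 m^2
Step 4 — application rate: Q/A = 672.1793/18.50558 = 36.323 mm/hr
Therefore the application rate along the lateral = 36.323 mm/hr.


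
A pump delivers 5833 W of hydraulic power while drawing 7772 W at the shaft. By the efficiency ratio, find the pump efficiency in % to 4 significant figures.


Approach: apply the efficiency ratio, eta = (P_out/P_in)*100.
eta = (5833 / 7772) * 100 = 75.05 %
Therefore the pump efficiency = 75.05 %.


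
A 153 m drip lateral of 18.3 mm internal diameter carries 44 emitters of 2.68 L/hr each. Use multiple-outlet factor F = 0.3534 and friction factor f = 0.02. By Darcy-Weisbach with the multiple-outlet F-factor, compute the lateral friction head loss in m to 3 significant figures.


Approach: apply Darcy-Weisbach with the multiple-outlet F-factor, Q = n*q/(3600*1000) m^3/s; v = Q/A; hf = F*f*(L/D)*(v^2/(2g)).
Q = 44*2.68/(3600*1000) = 3.2756e-05 m^3/s
A = pi*(18.3e-3/2)^2 = 2.6302e-04 m^2, so v = Q/A = 0.12454 m/s
hf = 0.3534*0.02*(153/0.0183)*(0.12454^2/(2*9.81)) = 0.0467 m
Therefore the lateral friction head loss = 0.0467 m.


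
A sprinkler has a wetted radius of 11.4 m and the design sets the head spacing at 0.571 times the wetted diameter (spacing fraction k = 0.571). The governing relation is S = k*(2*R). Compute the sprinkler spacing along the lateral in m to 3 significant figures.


S = 0.571 * (2 * 11.4) = 13.0 m
Therefore the sprinkler spacing along the lateral = 13.0 m.


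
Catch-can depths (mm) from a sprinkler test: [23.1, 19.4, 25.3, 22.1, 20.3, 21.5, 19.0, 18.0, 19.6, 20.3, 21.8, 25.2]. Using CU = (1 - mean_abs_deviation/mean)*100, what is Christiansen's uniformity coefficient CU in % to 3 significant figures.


mean = 21.300 mm
mean |d_i - mean| = 1.8667 mm
CU = (1 - 1.8667/21.300)*100 = 91.2 %
Therefore Christiansen's uniformity coefficient CU = 91.2 %.


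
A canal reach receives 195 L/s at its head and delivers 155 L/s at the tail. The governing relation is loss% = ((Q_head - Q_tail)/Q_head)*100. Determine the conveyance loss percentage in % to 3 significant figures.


loss = ((195 - 155)/195)*100 = 20.5 %
Therefore the conveyance loss percentage = 20.5 %.


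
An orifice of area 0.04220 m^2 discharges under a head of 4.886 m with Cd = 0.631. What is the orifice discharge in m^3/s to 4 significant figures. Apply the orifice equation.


Approach: apply the orifice equation, Q = Cd*A*sqrt(2*g*h).
Q = 0.631 * 0.04220 * sqrt(2*9.81*4.886) = 0.2607 m^3/s
Therefore the orifice discharge = 0.2607 m^3/s.


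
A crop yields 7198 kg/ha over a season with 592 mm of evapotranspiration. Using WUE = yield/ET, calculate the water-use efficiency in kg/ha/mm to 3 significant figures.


WUE = 7198 / 592 = 12.2 kg/ha/mm
Therefore the water-use efficiency = 12.2 kg/ha/mm.


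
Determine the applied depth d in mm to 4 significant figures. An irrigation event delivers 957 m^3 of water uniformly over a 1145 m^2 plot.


Approach: apply depth from volume over area, d = (V/A)*1000.
d = (957 / 1145) * 1000 = 835.8 mm
Therefore the applied depth d = 835.8 mm.


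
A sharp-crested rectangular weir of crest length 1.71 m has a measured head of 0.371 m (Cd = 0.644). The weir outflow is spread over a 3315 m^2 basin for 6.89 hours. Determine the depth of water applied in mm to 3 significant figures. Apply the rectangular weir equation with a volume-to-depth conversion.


Approach: apply the rectangular weir equation with a volume-to-depth conversion, Q = (2/3)*Cd*L*sqrt(2g)*H^1.5; d = Q*t/A * 1000.
Step 1 — weir discharge:
  Q = (2/3)*0.644*1.71*sqrt(2*9.81)*0.371^1.5 = 0.73485 m^3/s
Step 2 — volume: V = 0.73485 * 6.89*3600 = 18227 m^3
Step 3 — depth: d = V/A * 1000 = 18227/3315 * 1000 = 5500 mm
Therefore the depth of water applied = 5500 mm.


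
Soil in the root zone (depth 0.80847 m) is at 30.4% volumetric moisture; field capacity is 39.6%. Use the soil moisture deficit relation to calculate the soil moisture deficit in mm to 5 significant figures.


Approach: apply the soil moisture deficit relation, SMD = (FC - theta)/100 * depth * 1000.
SMD = (39.6 - 30.4)/100 * 0.80847 * 1000 = 74.379 mm
Therefore the soil moisture deficit = 74.379 mm.


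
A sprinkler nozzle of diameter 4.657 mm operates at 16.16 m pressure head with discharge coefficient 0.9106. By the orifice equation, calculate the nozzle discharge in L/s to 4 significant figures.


Approach: apply the orifice equation, Q = Cd*A*sqrt(2*g*h), A = pi*(d/2)^2.
A = pi*(4.657e-3/2)^2 = 1.70334e-05 m^2
Q = 0.9106 * 1.70334e-05 * sqrt(2*9.81*16.16) * 1000 = 0.2762 L/s
Therefore the nozzle discharge = 0.2762 L/s.


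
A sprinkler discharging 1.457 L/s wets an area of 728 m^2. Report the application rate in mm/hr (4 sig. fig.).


Approach: apply the application rate relation, rate = (Q/A)*3600.
rate = (1.457 / 728) * 3600 = 7.205 mm/hr
Therefore the application rate = 7.205 mm/hr.


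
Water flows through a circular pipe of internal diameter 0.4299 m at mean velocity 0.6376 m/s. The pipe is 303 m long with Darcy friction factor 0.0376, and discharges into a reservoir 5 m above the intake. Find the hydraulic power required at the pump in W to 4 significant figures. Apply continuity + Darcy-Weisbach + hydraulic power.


Approach: apply continuity + Darcy-Weisbach + hydraulic power, Q = A*v; hf = f*(L/D)*(v^2/(2g)); H = static + hf; P = rho*g*Q*H.
Step 1 — flow rate (continuity, Q = A*v):
  A = pi*(0.4299/2)^2 = 0.145153 m^2
  Q = 0.145153 * 0.6376 = 0.0925493 m^3/s
Step 2 — friction head loss (Darcy-Weisbach):
  hf = 0.0376 * (303/0.4299) * (0.6376^2 / (2*9.81))
  hf = 0.549112 m
Step 3 — total head: H = 5 + 0.549112 = 5.54911 m
Step 4 — hydraulic power (P = rho*g*Q*H):
  P = 1000 * 9.81 * 0.0925493 * 5.54911 = 5038 W
Therefore the hydraulic power required at the pump = 5038 W.


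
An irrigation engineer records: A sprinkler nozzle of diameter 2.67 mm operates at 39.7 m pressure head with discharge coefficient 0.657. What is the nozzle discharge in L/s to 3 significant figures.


Approach: apply the orifice equation, Q = Cd*A*sqrt(2*g*h), A = pi*(d/2)^2.
A = pi*(2.67e-3/2)^2 = 5.5990e-06 m^2
Q = 0.657 * 5.5990e-06 * sqrt(2*9.81*39.7) * 1000 = 0.103 L/s
Therefore the nozzle discharge = 0.103 L/s.


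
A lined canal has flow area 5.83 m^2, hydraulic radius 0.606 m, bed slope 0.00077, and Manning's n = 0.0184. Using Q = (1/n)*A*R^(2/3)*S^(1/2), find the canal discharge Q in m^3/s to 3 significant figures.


Q = (1/0.0184) * 5.83 * 0.606^(2/3) * 0.00077^(1/2) = 6.30 m^3/s
Therefore the canal discharge Q = 6.30 m^3/s.


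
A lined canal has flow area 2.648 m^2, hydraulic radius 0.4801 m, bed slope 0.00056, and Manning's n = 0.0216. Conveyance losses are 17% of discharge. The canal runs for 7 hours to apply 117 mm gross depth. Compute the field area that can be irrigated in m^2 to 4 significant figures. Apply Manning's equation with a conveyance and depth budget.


Approach: apply Manning's equation with a conveyance and depth budget, Q = (1/n)*A*R^(2/3)*S^(1/2); Q_field = Q*(1-loss); Area = Q_field*t/(d/1000).
Step 1 — canal discharge (Manning's equation):
  Q = (1/0.0216) * 2.648 * 0.4801^(2/3) * 0.00056^(1/2) = 1.77874 m^3/s
Step 2 — delivered flow: Q_field = 1.77874*(1 - 17/100) = 1.47636 m^3/s
Step 3 — volume delivered: V = 1.47636 * 7*3600 = 37204.1 m^3
Step 4 — area served: A = V / (depth/1000) = 37204.1 / 0.117 = 318000 m^2
Therefore the field area that can be irrigated = 318000 m^2.


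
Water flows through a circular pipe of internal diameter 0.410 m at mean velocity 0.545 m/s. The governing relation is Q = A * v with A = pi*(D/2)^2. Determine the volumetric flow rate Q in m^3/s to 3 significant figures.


A = pi*(0.410/2)^2 = 0.13203 m^2
Q = 0.13203 * 0.545 = 0.0720 m^3/s
Therefore the volumetric flow rate Q = 0.0720 m^3/s.


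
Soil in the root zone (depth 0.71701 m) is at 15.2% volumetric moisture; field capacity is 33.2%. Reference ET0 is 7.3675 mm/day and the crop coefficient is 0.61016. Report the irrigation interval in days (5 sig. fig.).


Approach: apply soil-water budget scheduling, SMD = (FC-theta)/100*depth*1000; ETc = ET0*Kc; interval = SMD/ETc.
Step 1 — soil moisture deficit:
  SMD = (33.2 - 15.2)/100 * 0.71701 * 1000 = 129.0618 mm
Step 2 — daily crop ET (ETc = ET0*Kc):
  ETc = 7.3675 * 0.61016 = 4.495354 mm/day
Step 3 — irrigation interval (SMD/ETc):
  interval = 129.0618 / 4.495354 = 28.710 days
Therefore the irrigation interval = 28.710 days.


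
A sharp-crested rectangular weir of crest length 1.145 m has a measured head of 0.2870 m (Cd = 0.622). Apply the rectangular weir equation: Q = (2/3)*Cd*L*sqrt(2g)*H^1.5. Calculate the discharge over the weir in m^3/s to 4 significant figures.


Q = (2/3)*0.622*1.145*sqrt(2*9.81)*0.2870^1.5 = 0.3234 m^3/s
Therefore the discharge over the weir = 0.3234 m^3/s.


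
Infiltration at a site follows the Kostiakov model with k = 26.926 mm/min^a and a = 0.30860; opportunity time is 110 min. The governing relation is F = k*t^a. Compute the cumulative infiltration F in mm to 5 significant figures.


F = 26.926 * 110^0.30860 = 114.85 mm
Therefore the cumulative infiltration F = 114.85 mm.


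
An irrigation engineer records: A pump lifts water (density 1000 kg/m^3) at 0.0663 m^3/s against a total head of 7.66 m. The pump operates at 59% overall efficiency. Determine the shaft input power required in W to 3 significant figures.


Approach: apply hydraulic power then efficiency conversion, P = rho*g*Q*H; P_in = P/eta.
Step 1 — hydraulic power (P = rho*g*Q*H):
  P = 1000 * 9.81 * 0.0663 * 7.66 = 4982.1 W
Step 2 — input power: P_in = P/eta = 4982.1 / 0.59 = 8440 W
Therefore the shaft input power required = 8440 W.


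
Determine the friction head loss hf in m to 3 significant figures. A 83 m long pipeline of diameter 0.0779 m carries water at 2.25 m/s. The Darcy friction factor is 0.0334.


Approach: apply the Darcy-Weisbach equation, hf = f*(L/D)*(v^2/(2g)).
hf = 0.0334 * (83/0.0779) * (2.25^2 / (2*9.81))
hf = 9.18 m
Therefore the friction head loss hf = 9.18 m.


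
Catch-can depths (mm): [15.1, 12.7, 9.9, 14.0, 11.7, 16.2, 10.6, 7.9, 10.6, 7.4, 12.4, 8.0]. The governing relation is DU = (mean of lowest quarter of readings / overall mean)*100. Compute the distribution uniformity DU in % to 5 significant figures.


sorted lowest 3 of 12: [7.4, 7.9, 8.0] -> mean = 7.766667 mm
overall mean = 11.37500 mm
DU = (7.766667/11.37500)*100 = 68.278 %
Therefore the distribution uniformity DU = 68.278 %.


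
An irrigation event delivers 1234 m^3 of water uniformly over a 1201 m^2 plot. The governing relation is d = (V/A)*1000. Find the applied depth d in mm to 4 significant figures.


d = (1234 / 1201) * 1000 = 1027 mm
Therefore the applied depth d = 1027 mm.


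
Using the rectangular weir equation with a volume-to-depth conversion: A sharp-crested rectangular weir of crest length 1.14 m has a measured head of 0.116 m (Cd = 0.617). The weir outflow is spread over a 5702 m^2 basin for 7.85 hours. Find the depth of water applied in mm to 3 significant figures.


Approach: apply the rectangular weir equation with a volume-to-depth conversion, Q = (2/3)*Cd*L*sqrt(2g)*H^1.5; d = Q*t/A * 1000.
Step 1 — weir discharge:
  Q = (2/3)*0.617*1.14*sqrt(2*9.81)*0.116^1.5 = 0.082061 m^3/s
Step 2 — volume: V = 0.082061 * 7.85*3600 = 2319.0 m^3
Step 3 — depth: d = V/A * 1000 = 2319.0/5702 * 1000 = 407 mm
Therefore the depth of water applied = 407 mm.


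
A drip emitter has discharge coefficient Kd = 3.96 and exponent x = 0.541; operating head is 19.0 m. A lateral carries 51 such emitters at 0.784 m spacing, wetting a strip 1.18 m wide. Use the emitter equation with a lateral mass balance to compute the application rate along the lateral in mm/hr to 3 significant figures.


Approach: apply the emitter equation with a lateral mass balance, q = Kd*h^x; Q = n*q; rate = Q/(n*spacing*width).
Step 1 — single emitter flow (q = Kd*h^x):
  q = 3.96 * 19.0^0.541 = 19.476 L/hr
Step 2 — total lateral flow: Q = 51 * 19.476 = 993.28 L/hr
Step 3 — wetted area: A = 51 * 0.784 * 1.18 = 47.181 m^2
Step 4 — application rate: Q/A = 993.28/47.181 = 21.1 mm/hr
Therefore the application rate along the lateral = 21.1 mm/hr.


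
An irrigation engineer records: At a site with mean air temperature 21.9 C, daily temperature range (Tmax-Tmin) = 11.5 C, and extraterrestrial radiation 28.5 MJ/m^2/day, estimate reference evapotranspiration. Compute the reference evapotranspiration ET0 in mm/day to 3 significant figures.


Approach: apply the Hargreaves-Samani method, ET0 = 0.0023*(Tmean+17.8)*sqrt(Tmax-Tmin)*0.408*Ra.
ET0 = 0.0023*(21.9+17.8)*sqrt(11.5)*0.408*28.5 = 3.60 mm/day
Therefore the reference evapotranspiration ET0 = 3.60 mm/day.


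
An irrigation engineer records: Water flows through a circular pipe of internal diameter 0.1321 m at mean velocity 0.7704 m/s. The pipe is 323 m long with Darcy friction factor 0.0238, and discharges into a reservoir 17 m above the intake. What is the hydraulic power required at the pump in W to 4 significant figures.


Approach: apply continuity + Darcy-Weisbach + hydraulic power, Q = A*v; hf = f*(L/D)*(v^2/(2g)); H = static + hf; P = rho*g*Q*H.
Step 1 — flow rate (continuity, Q = A*v):
  A = pi*(0.1321/2)^2 = 0.0137055 m^2
  Q = 0.0137055 * 0.7704 = 0.0105587 m^3/s
Step 2 — friction head loss (Darcy-Weisbach):
  hf = 0.0238 * (323/0.1321) * (0.7704^2 / (2*9.81))
  hf = 1.76040 m
Step 3 — total head: H = 17 + 1.76040 = 18.7604 m
Step 4 — hydraulic power (P = rho*g*Q*H):
  P = 1000 * 9.81 * 0.0105587 * 18.7604 = 1943 W
Therefore the hydraulic power required at the pump = 1943 W.


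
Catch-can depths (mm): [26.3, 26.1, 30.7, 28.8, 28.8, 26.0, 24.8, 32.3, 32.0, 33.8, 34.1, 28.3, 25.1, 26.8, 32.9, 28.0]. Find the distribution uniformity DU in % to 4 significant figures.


Approach: apply the low-quarter distribution uniformity, DU = (mean of lowest quarter of readings / overall mean)*100.
sorted lowest 4 of 16: [24.8, 25.1, 26.0, 26.1] -> mean = 25.5000 mm
overall mean = 29.0500 mm
DU = (25.5000/29.0500)*100 = 87.78 %
Therefore the distribution uniformity DU = 87.78 %.


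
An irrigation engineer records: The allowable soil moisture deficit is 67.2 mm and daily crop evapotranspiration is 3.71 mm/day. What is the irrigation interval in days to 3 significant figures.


Approach: apply the irrigation interval relation, interval = SMD / ETc.
interval = 67.2 / 3.71 = 18.1 days
Therefore the irrigation interval = 18.1 days.


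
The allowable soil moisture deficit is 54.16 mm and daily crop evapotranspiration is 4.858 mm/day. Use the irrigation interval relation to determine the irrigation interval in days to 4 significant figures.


Approach: apply the irrigation interval relation, interval = SMD / ETc.
interval = 54.16 / 4.858 = 11.15 days
Therefore the irrigation interval = 11.15 days.


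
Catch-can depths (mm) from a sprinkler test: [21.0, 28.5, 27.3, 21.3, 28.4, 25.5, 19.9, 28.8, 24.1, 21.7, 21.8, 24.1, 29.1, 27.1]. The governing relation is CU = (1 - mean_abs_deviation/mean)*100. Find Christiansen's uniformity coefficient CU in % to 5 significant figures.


mean = 24.90000 mm
mean |d_i - mean| = 2.914286 mm
CU = (1 - 2.914286/24.90000)*100 = 88.296 %
Therefore Christiansen's uniformity coefficient CU = 88.296 %.


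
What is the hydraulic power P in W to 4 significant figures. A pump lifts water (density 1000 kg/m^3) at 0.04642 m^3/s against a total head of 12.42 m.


Approach: apply the hydraulic power relation, P = rho*g*Q*H.
P = 1000 * 9.81 * 0.04642 * 12.42 = 5656 W
Therefore the hydraulic power P = 5656 W.


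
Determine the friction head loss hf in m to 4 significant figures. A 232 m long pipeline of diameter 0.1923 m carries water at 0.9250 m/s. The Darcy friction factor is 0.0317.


Approach: apply the Darcy-Weisbach equation, hf = f*(L/D)*(v^2/(2g)).
hf = 0.0317 * (232/0.1923) * (0.9250^2 / (2*9.81))
hf = 1.668 m
Therefore the friction head loss hf = 1.668 m.


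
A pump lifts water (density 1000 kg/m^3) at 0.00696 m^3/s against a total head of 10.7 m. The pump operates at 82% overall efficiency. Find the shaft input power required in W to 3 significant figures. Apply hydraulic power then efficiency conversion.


Approach: apply hydraulic power then efficiency conversion, P = rho*g*Q*H; P_in = P/eta.
Step 1 — hydraulic power (P = rho*g*Q*H):
  P = 1000 * 9.81 * 0.00696 * 10.7 = 730.57 W
Step 2 — input power: P_in = P/eta = 730.57 / 0.82 = 891 W
Therefore the shaft input power required = 891 W.


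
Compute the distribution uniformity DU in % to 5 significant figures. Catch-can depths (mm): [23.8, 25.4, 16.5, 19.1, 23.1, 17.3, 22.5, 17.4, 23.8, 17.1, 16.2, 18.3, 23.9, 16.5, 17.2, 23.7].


Approach: apply the low-quarter distribution uniformity, DU = (mean of lowest quarter of readings / overall mean)*100.
sorted lowest 4 of 16: [16.2, 16.5, 16.5, 17.1] -> mean = 16.57500 mm
overall mean = 20.11250 mm
DU = (16.57500/20.11250)*100 = 82.411 %
Therefore the distribution uniformity DU = 82.411 %.


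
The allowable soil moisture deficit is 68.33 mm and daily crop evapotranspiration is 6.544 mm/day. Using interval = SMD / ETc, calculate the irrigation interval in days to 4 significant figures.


interval = 68.33 / 6.544 = 10.44 days
Therefore the irrigation interval = 10.44 days.


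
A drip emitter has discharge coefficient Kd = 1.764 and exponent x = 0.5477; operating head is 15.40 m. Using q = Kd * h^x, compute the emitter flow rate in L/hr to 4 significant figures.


q = 1.764 * 15.40^0.5477 = 7.887 L/hr
Therefore the emitter flow rate = 7.887 L/hr.


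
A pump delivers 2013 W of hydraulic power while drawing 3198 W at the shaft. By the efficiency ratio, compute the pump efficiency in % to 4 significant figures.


Approach: apply the efficiency ratio, eta = (P_out/P_in)*100.
eta = (2013 / 3198) * 100 = 62.95 %
Therefore the pump efficiency = 62.95 %.


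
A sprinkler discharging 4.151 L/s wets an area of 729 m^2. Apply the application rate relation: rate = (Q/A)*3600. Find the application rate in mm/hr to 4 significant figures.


rate = (4.151 / 729) * 3600 = 20.50 mm/hr
Therefore the application rate = 20.50 mm/hr.


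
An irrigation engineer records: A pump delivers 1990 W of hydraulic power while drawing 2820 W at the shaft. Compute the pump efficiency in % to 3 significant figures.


Approach: apply the efficiency ratio, eta = (P_out/P_in)*100.
eta = (1990 / 2820) * 100 = 70.6 %
Therefore the pump efficiency = 70.6 %.


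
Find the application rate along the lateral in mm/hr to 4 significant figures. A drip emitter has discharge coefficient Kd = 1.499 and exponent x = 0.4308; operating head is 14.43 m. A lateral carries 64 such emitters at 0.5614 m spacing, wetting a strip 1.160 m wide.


Approach: apply the emitter equation with a lateral mass balance, q = Kd*h^x; Q = n*q; rate = Q/(n*spacing*width).
Step 1 — single emitter flow (q = Kd*h^x):
  q = 1.499 * 14.43^0.4308 = 4.73384 L/hr
Step 2 — total lateral flow: Q = 64 * 4.73384 = 302.966 L/hr
Step 3 — wetted area: A = 64 * 0.5614 * 1.160 = 41.6783 m^2
Step 4 — application rate: Q/A = 302.966/41.6783 = 7.269 mm/hr
Therefore the application rate along the lateral = 7.269 mm/hr.


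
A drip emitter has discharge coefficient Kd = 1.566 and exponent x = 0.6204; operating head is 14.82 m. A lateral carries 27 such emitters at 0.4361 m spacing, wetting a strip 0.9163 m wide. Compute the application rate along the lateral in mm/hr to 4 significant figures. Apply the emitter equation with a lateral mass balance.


Approach: apply the emitter equation with a lateral mass balance, q = Kd*h^x; Q = n*q; rate = Q/(n*spacing*width).
Step 1 — single emitter flow (q = Kd*h^x):
  q = 1.566 * 14.82^0.6204 = 8.34038 L/hr
Step 2 — total lateral flow: Q = 27 * 8.34038 = 225.190 L/hr
Step 3 — wetted area: A = 27 * 0.4361 * 0.9163 = 10.7892 m^2
Step 4 — application rate: Q/A = 225.190/10.7892 = 20.87 mm/hr
Therefore the application rate along the lateral = 20.87 mm/hr.


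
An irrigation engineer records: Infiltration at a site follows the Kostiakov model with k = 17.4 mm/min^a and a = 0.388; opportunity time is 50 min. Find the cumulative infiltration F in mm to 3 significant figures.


Approach: apply the Kostiakov infiltration equation, F = k*t^a.
F = 17.4 * 50^0.388 = 79.4 mm
Therefore the cumulative infiltration F = 79.4 mm.


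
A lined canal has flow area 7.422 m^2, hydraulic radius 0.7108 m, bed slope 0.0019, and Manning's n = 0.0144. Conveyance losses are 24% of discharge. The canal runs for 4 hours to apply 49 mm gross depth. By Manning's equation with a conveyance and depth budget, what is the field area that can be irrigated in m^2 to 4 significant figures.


Approach: apply Manning's equation with a conveyance and depth budget, Q = (1/n)*A*R^(2/3)*S^(1/2); Q_field = Q*(1-loss); Area = Q_field*t/(d/1000).
Step 1 — canal discharge (Manning's equation):
  Q = (1/0.0144) * 7.422 * 0.7108^(2/3) * 0.0019^(1/2) = 17.8937 m^3/s
Step 2 — delivered flow: Q_field = 17.8937*(1 - 24/100) = 13.5992 m^3/s
Step 3 — volume delivered: V = 13.5992 * 4*3600 = 195829 m^3
Step 4 — area served: A = V / (depth/1000) = 195829 / 0.049 = 3997000 m^2
Therefore the field area that can be irrigated = 3997000 m^2.


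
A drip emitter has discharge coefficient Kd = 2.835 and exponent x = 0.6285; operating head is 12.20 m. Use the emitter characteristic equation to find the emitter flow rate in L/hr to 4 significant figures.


Approach: apply the emitter characteristic equation, q = Kd * h^x.
q = 2.835 * 12.20^0.6285 = 13.66 L/hr
Therefore the emitter flow rate = 13.66 L/hr.


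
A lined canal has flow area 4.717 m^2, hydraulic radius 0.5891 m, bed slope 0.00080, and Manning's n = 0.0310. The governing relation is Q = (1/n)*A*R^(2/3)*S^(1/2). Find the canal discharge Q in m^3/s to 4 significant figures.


Q = (1/0.0310) * 4.717 * 0.5891^(2/3) * 0.00080^(1/2) = 3.024 m^3/s
Therefore the canal discharge Q = 3.024 m^3/s.


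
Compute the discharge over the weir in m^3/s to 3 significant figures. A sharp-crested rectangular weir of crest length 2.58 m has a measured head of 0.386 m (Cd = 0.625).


Approach: apply the rectangular weir equation, Q = (2/3)*Cd*L*sqrt(2g)*H^1.5.
Q = (2/3)*0.625*2.58*sqrt(2*9.81)*0.386^1.5 = 1.14 m^3/s
Therefore the discharge over the weir = 1.14 m^3/s.


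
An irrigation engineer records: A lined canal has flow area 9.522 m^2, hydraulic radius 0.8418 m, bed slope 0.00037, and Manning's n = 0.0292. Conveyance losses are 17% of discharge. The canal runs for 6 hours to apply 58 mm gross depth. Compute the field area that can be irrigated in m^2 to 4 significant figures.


Approach: apply Manning's equation with a conveyance and depth budget, Q = (1/n)*A*R^(2/3)*S^(1/2); Q_field = Q*(1-loss); Area = Q_field*t/(d/1000).
Step 1 — canal discharge (Manning's equation):
  Q = (1/0.0292) * 9.522 * 0.8418^(2/3) * 0.00037^(1/2) = 5.59224 m^3/s
Step 2 — delivered flow: Q_field = 5.59224*(1 - 17/100) = 4.64156 m^3/s
Step 3 — volume delivered: V = 4.64156 * 6*3600 = 100258 m^3
Step 4 — area served: A = V / (depth/1000) = 100258 / 0.058 = 1729000 m^2
Therefore the field area that can be irrigated = 1729000 m^2.


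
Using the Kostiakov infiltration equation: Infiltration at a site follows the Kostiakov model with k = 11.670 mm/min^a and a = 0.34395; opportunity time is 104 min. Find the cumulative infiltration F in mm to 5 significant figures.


Approach: apply the Kostiakov infiltration equation, F = k*t^a.
F = 11.670 * 104^0.34395 = 57.654 mm
Therefore the cumulative infiltration F = 57.654 mm.


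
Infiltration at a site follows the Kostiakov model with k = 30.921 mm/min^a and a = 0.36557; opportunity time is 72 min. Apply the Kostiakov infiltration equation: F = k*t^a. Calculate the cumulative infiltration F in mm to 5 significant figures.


F = 30.921 * 72^0.36557 = 147.65 mm
Therefore the cumulative infiltration F = 147.65 mm.


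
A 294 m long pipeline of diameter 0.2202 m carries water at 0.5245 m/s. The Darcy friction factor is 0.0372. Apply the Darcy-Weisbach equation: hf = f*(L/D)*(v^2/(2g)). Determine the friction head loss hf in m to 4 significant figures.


hf = 0.0372 * (294/0.2202) * (0.5245^2 / (2*9.81))
hf = 0.6964 m
Therefore the friction head loss hf = 0.6964 m.


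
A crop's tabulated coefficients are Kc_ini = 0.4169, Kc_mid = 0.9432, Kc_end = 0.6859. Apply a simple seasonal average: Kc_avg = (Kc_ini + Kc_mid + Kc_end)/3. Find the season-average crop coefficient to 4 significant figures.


Kc_avg = (0.4169 + 0.9432 + 0.6859)/3 = 0.6820
Therefore the season-average crop coefficient = 0.6820.


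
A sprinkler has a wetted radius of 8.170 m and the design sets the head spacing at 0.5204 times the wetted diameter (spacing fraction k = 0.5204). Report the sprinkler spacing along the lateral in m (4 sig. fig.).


Approach: apply the sprinkler spacing rule (spacing as a fraction of wetted diameter), S = k*(2*R).
S = 0.5204 * (2 * 8.170) = 8.503 m
Therefore the sprinkler spacing along the lateral = 8.503 m.


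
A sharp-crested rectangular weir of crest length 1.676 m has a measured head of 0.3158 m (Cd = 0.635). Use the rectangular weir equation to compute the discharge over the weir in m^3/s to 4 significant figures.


Approach: apply the rectangular weir equation, Q = (2/3)*Cd*L*sqrt(2g)*H^1.5.
Q = (2/3)*0.635*1.676*sqrt(2*9.81)*0.3158^1.5 = 0.5577 m^3/s
Therefore the discharge over the weir = 0.5577 m^3/s.


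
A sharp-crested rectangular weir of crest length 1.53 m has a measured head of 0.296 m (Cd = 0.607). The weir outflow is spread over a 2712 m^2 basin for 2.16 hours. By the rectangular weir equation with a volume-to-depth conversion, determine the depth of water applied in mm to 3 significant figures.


Approach: apply the rectangular weir equation with a volume-to-depth conversion, Q = (2/3)*Cd*L*sqrt(2g)*H^1.5; d = Q*t/A * 1000.
Step 1 — weir discharge:
  Q = (2/3)*0.607*1.53*sqrt(2*9.81)*0.296^1.5 = 0.44165 m^3/s
Step 2 — volume: V = 0.44165 * 2.16*3600 = 3434.3 m^3
Step 3 — depth: d = V/A * 1000 = 3434.3/2712 * 1000 = 1270 mm
Therefore the depth of water applied = 1270 mm.


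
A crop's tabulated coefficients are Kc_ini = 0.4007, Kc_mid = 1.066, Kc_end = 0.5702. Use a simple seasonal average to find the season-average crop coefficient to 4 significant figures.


Approach: apply a simple seasonal average, Kc_avg = (Kc_ini + Kc_mid + Kc_end)/3.
Kc_avg = (0.4007 + 1.066 + 0.5702)/3 = 0.6790
Therefore the season-average crop coefficient = 0.6790.


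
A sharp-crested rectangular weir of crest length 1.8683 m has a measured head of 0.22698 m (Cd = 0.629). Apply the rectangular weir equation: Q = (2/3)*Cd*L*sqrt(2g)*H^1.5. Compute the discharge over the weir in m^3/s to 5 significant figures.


Q = (2/3)*0.629*1.8683*sqrt(2*9.81)*0.22698^1.5 = 0.37526 m^3/s
Therefore the discharge over the weir = 0.37526 m^3/s.


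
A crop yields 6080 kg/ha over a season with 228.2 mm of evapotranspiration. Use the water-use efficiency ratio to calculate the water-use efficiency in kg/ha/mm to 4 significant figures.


Approach: apply the water-use efficiency ratio, WUE = yield/ET.
WUE = 6080 / 228.2 = 26.64 kg/ha/mm
Therefore the water-use efficiency = 26.64 kg/ha/mm.


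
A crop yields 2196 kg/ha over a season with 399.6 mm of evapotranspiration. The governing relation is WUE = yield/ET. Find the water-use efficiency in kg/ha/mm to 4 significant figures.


WUE = 2196 / 399.6 = 5.495 kg/ha/mm
Therefore the water-use efficiency = 5.495 kg/ha/mm.


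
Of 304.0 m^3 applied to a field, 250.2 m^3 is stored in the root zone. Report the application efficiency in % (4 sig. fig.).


Approach: apply the application efficiency ratio, Ea = (stored/applied)*100.
Ea = (250.2/304.0)*100 = 82.30 %
Therefore the application efficiency = 82.30 %.


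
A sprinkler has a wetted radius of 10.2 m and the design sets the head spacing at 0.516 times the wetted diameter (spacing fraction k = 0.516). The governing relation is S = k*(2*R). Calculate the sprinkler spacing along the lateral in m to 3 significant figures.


S = 0.516 * (2 * 10.2) = 10.5 m
Therefore the sprinkler spacing along the lateral = 10.5 m.


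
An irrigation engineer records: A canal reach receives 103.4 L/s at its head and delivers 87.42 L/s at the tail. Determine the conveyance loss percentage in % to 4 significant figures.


Approach: apply the conveyance loss ratio, loss% = ((Q_head - Q_tail)/Q_head)*100.
loss = ((103.4 - 87.42)/103.4)*100 = 15.45 %
Therefore the conveyance loss percentage = 15.45 %.


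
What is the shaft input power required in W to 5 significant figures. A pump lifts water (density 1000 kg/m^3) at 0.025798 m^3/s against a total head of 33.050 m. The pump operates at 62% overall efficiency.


Approach: apply hydraulic power then efficiency conversion, P = rho*g*Q*H; P_in = P/eta.
Step 1 — hydraulic power (P = rho*g*Q*H):
  P = 1000 * 9.81 * 0.025798 * 33.050 = 8364.240 W
Step 2 — input power: P_in = P/eta = 8364.240 / 0.62 = 13491 W
Therefore the shaft input power required = 13491 W.
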